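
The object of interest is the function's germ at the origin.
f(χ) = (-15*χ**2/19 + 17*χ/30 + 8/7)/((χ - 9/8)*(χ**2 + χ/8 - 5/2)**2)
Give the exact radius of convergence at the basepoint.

The radius of convergence is 9/8.

Denominator factor (χ - 9/8): pole of order 1 at 9/8, modulus 9/8.
Denominator factor (χ**2 + χ/8 - 5/2)^2: discriminant 641/64, real irrational roots -1/16 + (1/16)*sqrt(641) and -1/16 - (1/16)*sqrt(641); poles of order 2, moduli -1/16 + (1/16)*sqrt(641) and 1/16 + (1/16)*sqrt(641).
The radius of convergence is the smallest modulus among the singular points: 9/8.


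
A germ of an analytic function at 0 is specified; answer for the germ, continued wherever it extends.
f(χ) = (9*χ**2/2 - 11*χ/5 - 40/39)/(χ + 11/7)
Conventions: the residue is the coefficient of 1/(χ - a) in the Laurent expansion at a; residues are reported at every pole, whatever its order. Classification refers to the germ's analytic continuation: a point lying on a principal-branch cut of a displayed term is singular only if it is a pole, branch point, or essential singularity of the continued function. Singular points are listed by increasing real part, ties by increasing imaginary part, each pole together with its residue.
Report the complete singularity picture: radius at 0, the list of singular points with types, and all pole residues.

Denominator factor (χ + 11/7): pole of order 1 at -11/7, modulus 11/7.
The radius of convergence is the smallest modulus among the singular points: 11/7.
At the order-1 pole -11/7 set g(χ) = (χ - (-11/7))*f(χ) = 9*χ**2/2 - 11*χ/5 - 40/39.
Simple pole: residue = g(a) at a = -11/7, which is 258821/19110.

Radius of convergence at 0: 11/7.
At -11/7: a pole of order 1; residue 258821/19110.


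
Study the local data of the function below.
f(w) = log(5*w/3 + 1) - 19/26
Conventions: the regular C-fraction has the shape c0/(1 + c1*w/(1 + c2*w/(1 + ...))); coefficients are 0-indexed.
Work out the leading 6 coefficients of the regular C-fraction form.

Taylor coefficients (expand at 0): a_0 = -19/26, a_1 = 5/3, a_2 = -25/18, a_3 = 125/81, a_4 = -625/324, a_5 = 625/243.
c0 = a_0 = -19/26. Peel one level at a time: if S = 1 + c*w/S' with S'(0) = 1, then c is the w-coefficient of S and S' = c*w/(S - 1).
S_1 = c0/f = 1 + (130/57)*w + (3575/1083)*w^2 + ...; c1 = 130/57.
S_2 = c1*w/(S_1 - 1) = 1 + (-55/38)*w + (-25/108)*w^2 + ...; c2 = -55/38.
S_3 = c2*w/(S_2 - 1) = 1 + (-95/594)*w + (28025/176418)*w^2 + ...; c3 = -95/594.
S_4 = c3*w/(S_3 - 1) = 1 + (295/297)*w + (-5/27)*w^2 + ...; c4 = 295/297.
S_5 = c4*w/(S_4 - 1) = 1 + (11/59)*w + ...; c5 = 11/59.

The regular C-fraction coefficients are [-19/26, 130/57, -55/38, -95/594, 295/297, 11/59].


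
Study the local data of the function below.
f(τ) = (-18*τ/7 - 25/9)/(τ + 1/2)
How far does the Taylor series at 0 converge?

Denominator factor (τ + 1/2): pole of order 1 at -1/2, modulus 1/2.
The radius of convergence is the smallest modulus among the singular points: 1/2.

The radius of convergence is 1/2.


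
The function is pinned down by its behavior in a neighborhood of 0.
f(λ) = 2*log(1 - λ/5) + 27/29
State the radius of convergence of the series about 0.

The radius of convergence is 5.

Branch term (2)*log(1 - λ/(5)): its argument vanishes at λ = 5, a logarithmic branch point, modulus 5.
The radius of convergence is the smallest modulus among the singular points: 5.


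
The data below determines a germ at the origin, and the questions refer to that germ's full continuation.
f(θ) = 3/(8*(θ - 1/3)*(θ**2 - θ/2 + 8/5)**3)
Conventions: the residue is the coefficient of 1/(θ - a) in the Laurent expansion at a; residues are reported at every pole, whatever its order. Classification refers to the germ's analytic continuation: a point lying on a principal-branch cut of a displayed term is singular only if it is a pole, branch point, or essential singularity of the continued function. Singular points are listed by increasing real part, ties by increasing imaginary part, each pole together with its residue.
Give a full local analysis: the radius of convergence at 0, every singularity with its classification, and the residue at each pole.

Radius of convergence at 0: 1/3.
At (1/4) - ((1/20)*sqrt(615))*i: a pole of order 3; residue (-273375/5371238) - ((96026875/370191094198)*sqrt(615))*i.
At (1/4) + ((1/20)*sqrt(615))*i: a pole of order 3; residue (-273375/5371238) + ((96026875/370191094198)*sqrt(615))*i.
At 1/3: a pole of order 1; residue 273375/2685619.


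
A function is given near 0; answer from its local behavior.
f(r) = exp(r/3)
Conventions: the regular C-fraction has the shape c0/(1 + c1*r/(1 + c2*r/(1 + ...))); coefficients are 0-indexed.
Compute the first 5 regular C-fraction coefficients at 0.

Taylor coefficients (expand at 0): a_0 = 1, a_1 = 1/3, a_2 = 1/18, a_3 = 1/162, a_4 = 1/1944.
c0 = a_0 = 1. Peel one level at a time: if S = 1 + c*r/S' with S'(0) = 1, then c is the r-coefficient of S and S' = c*r/(S - 1).
S_1 = c0/f = 1 + (-1/3)*r + (1/18)*r^2 + ...; c1 = -1/3.
S_2 = c1*r/(S_1 - 1) = 1 + (1/6)*r + (1/108)*r^2 + ...; c2 = 1/6.
S_3 = c2*r/(S_2 - 1) = 1 + (-1/18)*r + (1/324)*r^2 + ...; c3 = -1/18.
S_4 = c3*r/(S_3 - 1) = 1 + (1/18)*r + ...; c4 = 1/18.

The regular C-fraction coefficients are [1, -1/3, 1/6, -1/18, 1/18].


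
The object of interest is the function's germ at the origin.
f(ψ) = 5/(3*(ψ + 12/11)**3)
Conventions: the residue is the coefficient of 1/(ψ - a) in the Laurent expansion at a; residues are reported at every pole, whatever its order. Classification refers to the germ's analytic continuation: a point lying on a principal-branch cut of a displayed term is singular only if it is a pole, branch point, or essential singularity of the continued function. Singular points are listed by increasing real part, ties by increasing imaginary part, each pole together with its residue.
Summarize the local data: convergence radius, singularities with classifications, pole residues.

Denominator factor (ψ + 12/11)^3: pole of order 3 at -12/11, modulus 12/11.
The radius of convergence is the smallest modulus among the singular points: 12/11.
At the order-3 pole -12/11 set g(ψ) = (ψ - (-12/11))^3*f(ψ) = 5/3.
Order-3 pole: residue = g''(a)/2; g''(-12/11) = 0, so the residue is 0.

Radius of convergence at 0: 12/11.
At -12/11: a pole of order 3; residue 0.


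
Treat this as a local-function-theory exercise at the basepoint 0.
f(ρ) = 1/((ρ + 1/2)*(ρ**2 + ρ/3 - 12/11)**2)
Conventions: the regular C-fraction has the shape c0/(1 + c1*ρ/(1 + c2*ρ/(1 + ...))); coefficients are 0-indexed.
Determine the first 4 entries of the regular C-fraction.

The regular C-fraction coefficients are [121/72, 25/18, 3839/1800, -1959011/628200].

Taylor coefficients (expand at 0): a_0 = 121/72, a_1 = -3025/1296, a_2 = 255673/31104, a_3 = -11273449/839808.
c0 = a_0 = 121/72. Peel one level at a time: if S = 1 + c*ρ/S' with S'(0) = 1, then c is the ρ-coefficient of S and S' = c*ρ/(S - 1).
S_1 = c0/f = 1 + (25/18)*ρ + (-3839/1296)*ρ^2 + ...; c1 = 25/18.
S_2 = c1*ρ/(S_1 - 1) = 1 + (3839/1800)*ρ + (21549121/3240000)*ρ^2 + ...; c2 = 3839/1800.
S_3 = c2*ρ/(S_2 - 1) = 1 + (-1959011/628200)*ρ + ...; c3 = -1959011/628200.


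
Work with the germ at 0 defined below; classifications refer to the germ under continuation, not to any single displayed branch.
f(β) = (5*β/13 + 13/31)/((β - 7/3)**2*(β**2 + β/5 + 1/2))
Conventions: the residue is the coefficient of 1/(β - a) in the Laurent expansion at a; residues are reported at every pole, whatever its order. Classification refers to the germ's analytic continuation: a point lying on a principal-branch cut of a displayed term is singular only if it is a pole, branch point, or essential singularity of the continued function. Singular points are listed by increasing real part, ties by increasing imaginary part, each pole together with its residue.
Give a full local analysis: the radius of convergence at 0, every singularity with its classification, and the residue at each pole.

Radius of convergence at 0: (1/2)*sqrt(2).
At (-1/10) - (7/10)*i: a pole of order 1; residue (6434865/134170387) + (18794115/939192709)*i.
At (-1/10) + (7/10)*i: a pole of order 1; residue (6434865/134170387) - (18794115/939192709)*i.
At 7/3: a pole of order 2; residue -12869730/134170387.

Denominator factor (β**2 + β/5 + 1/2): discriminant -49/25, complex-conjugate roots (-1/10) + (7/10)*i and (-1/10) - (7/10)*i; poles of order 1, moduli (1/2)*sqrt(2) and (1/2)*sqrt(2).
Denominator factor (β - 7/3)^2: pole of order 2 at 7/3, modulus 7/3.
The radius of convergence is the smallest modulus among the singular points: (1/2)*sqrt(2).
The factor β**2 + β/5 + 1/2 splits as (β - a)(β - a') with a = (-1/10) - (7/10)*i, a' = (-1/10) + (7/10)*i. At the order-1 pole a set g(β) = (β - a)*f(β) = [(5*β/13 + 13/31)/(β - 7/3)**2] / (β - a').
Simple pole: residue = g(a) at a = (-1/10) - (7/10)*i, which is (6434865/134170387) + (18794115/939192709)*i.
The factor β**2 + β/5 + 1/2 splits as (β - a)(β - a') with a = (-1/10) + (7/10)*i, a' = (-1/10) - (7/10)*i. At the order-1 pole a set g(β) = (β - a)*f(β) = [(5*β/13 + 13/31)/(β - 7/3)**2] / (β - a').
Simple pole: residue = g(a) at a = (-1/10) + (7/10)*i, which is (6434865/134170387) - (18794115/939192709)*i.
At the order-2 pole 7/3 set g(β) = (β - (7/3))^2*f(β) = (5*β/13 + 13/31)/(β**2 + β/5 + 1/2).
Order-2 pole: residue = g'(a); g'(7/3) = -12869730/134170387, so the residue is -12869730/134170387.
List the singular points by increasing real part (a conjugate pair: the negative imaginary part first).


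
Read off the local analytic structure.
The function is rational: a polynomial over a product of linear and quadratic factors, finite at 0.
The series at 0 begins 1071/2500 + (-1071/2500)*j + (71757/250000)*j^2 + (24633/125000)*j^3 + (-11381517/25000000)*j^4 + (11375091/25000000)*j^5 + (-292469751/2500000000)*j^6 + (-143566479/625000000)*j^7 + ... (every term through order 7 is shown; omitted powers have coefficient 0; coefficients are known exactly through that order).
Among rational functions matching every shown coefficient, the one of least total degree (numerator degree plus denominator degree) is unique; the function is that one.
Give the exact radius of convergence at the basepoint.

No rational of total degree below 6 reproduces all 8 coefficients; solving the [0/6] Pade equations on them gives f(j) = 17/(7*(j - 5/3)**2*(j**2 + 11*j/7 + 10/7)**2), whose expansion matches every shown term.
Denominator factor (j - 5/3)^2: pole of order 2 at 5/3, modulus 5/3.
Denominator factor (j**2 + 11*j/7 + 10/7)^2: discriminant -159/49, complex-conjugate roots (-11/14) + ((1/14)*sqrt(159))*i and (-11/14) - ((1/14)*sqrt(159))*i; poles of order 2, moduli (1/7)*sqrt(70) and (1/7)*sqrt(70).
The radius of convergence is the smallest modulus among the singular points: (1/7)*sqrt(70).

The radius of convergence is (1/7)*sqrt(70).


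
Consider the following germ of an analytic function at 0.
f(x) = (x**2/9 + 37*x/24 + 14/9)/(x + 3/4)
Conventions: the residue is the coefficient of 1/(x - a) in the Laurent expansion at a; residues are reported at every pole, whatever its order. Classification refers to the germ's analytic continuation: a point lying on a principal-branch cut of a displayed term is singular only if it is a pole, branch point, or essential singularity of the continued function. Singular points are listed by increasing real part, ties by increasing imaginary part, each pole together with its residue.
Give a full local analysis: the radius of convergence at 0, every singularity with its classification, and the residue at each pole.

Denominator factor (x + 3/4): pole of order 1 at -3/4, modulus 3/4.
The radius of convergence is the smallest modulus among the singular points: 3/4.
At the order-1 pole -3/4 set g(x) = (x - (-3/4))*f(x) = x**2/9 + 37*x/24 + 14/9.
Simple pole: residue = g(a) at a = -3/4, which is 133/288.

Radius of convergence at 0: 3/4.
At -3/4: a pole of order 1; residue 133/288.


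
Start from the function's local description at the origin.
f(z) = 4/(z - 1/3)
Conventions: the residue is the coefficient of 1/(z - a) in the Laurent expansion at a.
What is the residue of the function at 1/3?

At the order-1 pole 1/3 set g(z) = (z - (1/3))*f(z) = 4.
Simple pole: residue = g(a) at a = 1/3, which is 4.

The residue is 4.


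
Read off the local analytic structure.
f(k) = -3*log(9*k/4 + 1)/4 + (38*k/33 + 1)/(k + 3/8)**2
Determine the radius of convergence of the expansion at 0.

Denominator factor (k + 3/8)^2: pole of order 2 at -3/8, modulus 3/8.
Branch term (-3/4)*log(1 - k/(-4/9)): its argument vanishes at k = -4/9, a logarithmic branch point, modulus 4/9.
The radius of convergence is the smallest modulus among the singular points: 3/8.

The radius of convergence is 3/8.


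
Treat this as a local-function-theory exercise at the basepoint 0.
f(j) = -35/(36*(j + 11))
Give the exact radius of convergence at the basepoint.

Denominator factor (j + 11): pole of order 1 at -11, modulus 11.
The radius of convergence is the smallest modulus among the singular points: 11.

The radius of convergence is 11.


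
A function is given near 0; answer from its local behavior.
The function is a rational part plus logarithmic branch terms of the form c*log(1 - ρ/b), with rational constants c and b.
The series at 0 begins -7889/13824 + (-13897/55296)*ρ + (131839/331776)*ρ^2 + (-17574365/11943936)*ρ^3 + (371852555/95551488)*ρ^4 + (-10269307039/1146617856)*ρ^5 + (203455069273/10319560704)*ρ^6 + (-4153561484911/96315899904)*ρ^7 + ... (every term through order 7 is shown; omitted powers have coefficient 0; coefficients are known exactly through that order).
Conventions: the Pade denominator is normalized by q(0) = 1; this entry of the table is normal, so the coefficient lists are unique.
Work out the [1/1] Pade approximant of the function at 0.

Taylor coefficients needed (read off): a_0 = -7889/13824, a_1 = -13897/55296, a_2 = 131839/331776.
Write the denominator as Q(ρ) = 1 + q1*ρ. Requiring Q*f - P = O(ρ^3) with deg P <= 1 kills the coefficients of ρ^2..ρ^2 in Q*f:
  ρ^2: a_2 + q1*a_1 = 0, i.e. 131839/331776 + (-13897/55296)*q1 = 0.
Solving this linear system: q1 = 131839/83382.
The numerator is Q*f truncated at degree 1: P0 = a_0 = -7889/13824; P1 = a_1 + q1*a_0 = -2659535569/2305345536.

The Pade approximant has numerator coefficients [-7889/13824, -2659535569/2305345536]; denominator coefficients [1, 131839/83382].


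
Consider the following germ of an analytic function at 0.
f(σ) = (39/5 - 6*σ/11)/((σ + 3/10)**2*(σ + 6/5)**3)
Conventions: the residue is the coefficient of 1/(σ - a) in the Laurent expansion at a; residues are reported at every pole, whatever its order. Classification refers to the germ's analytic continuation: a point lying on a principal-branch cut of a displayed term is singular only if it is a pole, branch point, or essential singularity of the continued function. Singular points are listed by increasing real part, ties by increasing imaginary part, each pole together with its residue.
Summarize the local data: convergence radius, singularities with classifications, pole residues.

Radius of convergence at 0: 3/10.
At -6/5: a pole of order 3; residue 298000/8019.
At -3/10: a pole of order 2; residue -298000/8019.

Denominator factor (σ + 3/10)^2: pole of order 2 at -3/10, modulus 3/10.
Denominator factor (σ + 6/5)^3: pole of order 3 at -6/5, modulus 6/5.
The radius of convergence is the smallest modulus among the singular points: 3/10.
At the order-3 pole -6/5 set g(σ) = (σ - (-6/5))^3*f(σ) = (39/5 - 6*σ/11)/(σ + 3/10)**2.
Order-3 pole: residue = g''(a)/2; g''(-6/5) = 596000/8019, so the residue is 298000/8019.
At the order-2 pole -3/10 set g(σ) = (σ - (-3/10))^2*f(σ) = (39/5 - 6*σ/11)/(σ + 6/5)**3.
Order-2 pole: residue = g'(a); g'(-3/10) = -298000/8019, so the residue is -298000/8019.
List the singular points by increasing real part (a conjugate pair: the negative imaginary part first).


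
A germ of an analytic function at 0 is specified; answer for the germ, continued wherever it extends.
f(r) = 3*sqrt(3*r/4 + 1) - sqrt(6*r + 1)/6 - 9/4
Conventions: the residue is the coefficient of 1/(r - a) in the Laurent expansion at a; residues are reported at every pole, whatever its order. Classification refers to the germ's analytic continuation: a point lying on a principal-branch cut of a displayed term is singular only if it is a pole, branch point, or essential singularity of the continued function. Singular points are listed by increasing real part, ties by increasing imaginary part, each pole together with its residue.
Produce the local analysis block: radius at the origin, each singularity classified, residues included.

Branch term (3)*sqrt(1 - r/(-4/3)): its argument vanishes at r = -4/3, a square-root branch point, modulus 4/3.
Branch term (-1/6)*sqrt(1 - r/(-1/6)): its argument vanishes at r = -1/6, a square-root branch point, modulus 1/6.
The radius of convergence is the smallest modulus among the singular points: 1/6.
List the singular points by increasing real part (a conjugate pair: the negative imaginary part first).

Radius of convergence at 0: 1/6.
At -4/3: an algebraic (square-root) branch point.
At -1/6: an algebraic (square-root) branch point.


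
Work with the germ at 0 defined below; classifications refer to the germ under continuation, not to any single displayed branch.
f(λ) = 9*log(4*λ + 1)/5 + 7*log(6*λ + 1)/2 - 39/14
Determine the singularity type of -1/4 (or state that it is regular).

The point is a logarithmic branch point.

The term (9/5)*log(1 - λ/(-1/4)) has argument 1 - -1/4/(-1/4) = 0 at -1/4: a logarithmic (infinitely-sheeted) branch point; the remaining terms are analytic or single-valued there.


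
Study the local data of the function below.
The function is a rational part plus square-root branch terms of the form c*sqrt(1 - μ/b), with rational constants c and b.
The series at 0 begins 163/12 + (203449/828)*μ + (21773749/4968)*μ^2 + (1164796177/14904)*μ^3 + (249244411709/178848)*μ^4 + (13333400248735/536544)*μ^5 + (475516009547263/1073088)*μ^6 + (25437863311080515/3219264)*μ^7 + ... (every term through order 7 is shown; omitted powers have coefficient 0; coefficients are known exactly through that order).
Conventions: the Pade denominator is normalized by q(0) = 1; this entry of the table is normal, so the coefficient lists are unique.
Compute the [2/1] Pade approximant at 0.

Taylor coefficients needed (read off): a_0 = 163/12, a_1 = 203449/828, a_2 = 21773749/4968, a_3 = 1164796177/14904.
Write the denominator as Q(μ) = 1 + q1*μ. Requiring Q*f - P = O(μ^4) with deg P <= 2 kills the coefficients of μ^3..μ^3 in Q*f:
  μ^3: a_3 + q1*a_2 = 0, i.e. 1164796177/14904 + (21773749/4968)*q1 = 0.
Solving this linear system: q1 = -1164796177/65321247.
The numerator is Q*f truncated at degree 2: P0 = a_0 = 163/12; P1 = a_1 + q1*a_0 = 15756648182/4507166043; P2 = a_2 + q1*a_1 = 142910686055/108171985032.

The Pade approximant has numerator coefficients [163/12, 15756648182/4507166043, 142910686055/108171985032]; denominator coefficients [1, -1164796177/65321247].


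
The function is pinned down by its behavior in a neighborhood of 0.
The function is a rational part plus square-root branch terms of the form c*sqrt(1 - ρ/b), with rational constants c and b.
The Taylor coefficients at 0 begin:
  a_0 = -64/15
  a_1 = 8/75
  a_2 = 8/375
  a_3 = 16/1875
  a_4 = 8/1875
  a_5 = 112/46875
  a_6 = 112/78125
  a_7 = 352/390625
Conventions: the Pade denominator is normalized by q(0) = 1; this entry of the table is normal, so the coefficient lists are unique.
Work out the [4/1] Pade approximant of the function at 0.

Taylor coefficients needed (read off): a_0 = -64/15, a_1 = 8/75, a_2 = 8/375, a_3 = 16/1875, a_4 = 8/1875, a_5 = 112/46875.
Write the denominator as Q(ρ) = 1 + q1*ρ. Requiring Q*f - P = O(ρ^6) with deg P <= 4 kills the coefficients of ρ^5..ρ^5 in Q*f:
  ρ^5: a_5 + q1*a_4 = 0, i.e. 112/46875 + (8/1875)*q1 = 0.
Solving this linear system: q1 = -14/25.
The numerator is Q*f truncated at degree 4: P0 = a_0 = -64/15; P1 = a_1 + q1*a_0 = 312/125; P2 = a_2 + q1*a_1 = -24/625; P3 = a_3 + q1*a_2 = -32/9375; P4 = a_4 + q1*a_3 = -8/15625.

The Pade approximant has numerator coefficients [-64/15, 312/125, -24/625, -32/9375, -8/15625]; denominator coefficients [1, -14/25].


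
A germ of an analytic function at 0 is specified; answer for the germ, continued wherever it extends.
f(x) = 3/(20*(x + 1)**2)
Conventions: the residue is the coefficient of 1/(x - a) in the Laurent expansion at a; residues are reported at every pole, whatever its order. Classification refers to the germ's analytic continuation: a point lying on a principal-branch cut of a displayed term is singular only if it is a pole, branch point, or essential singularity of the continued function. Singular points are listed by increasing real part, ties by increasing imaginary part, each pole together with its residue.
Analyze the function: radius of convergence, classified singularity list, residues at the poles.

Radius of convergence at 0: 1.
At -1: a pole of order 2; residue 0.

Denominator factor (x + 1)^2: pole of order 2 at -1, modulus 1.
The radius of convergence is the smallest modulus among the singular points: 1.
At the order-2 pole -1 set g(x) = (x - (-1))^2*f(x) = 3/20.
Order-2 pole: residue = g'(a); g'(-1) = 0, so the residue is 0.


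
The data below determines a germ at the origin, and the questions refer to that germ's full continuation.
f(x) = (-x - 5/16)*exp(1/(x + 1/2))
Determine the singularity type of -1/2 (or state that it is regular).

The point is an essential singularity.

The exponent 1/(x - (-1/2)) has a pole at -1/2, so exp(1/(x - (-1/2))) takes every nonzero value near it: an essential singularity (not a pole of any order).


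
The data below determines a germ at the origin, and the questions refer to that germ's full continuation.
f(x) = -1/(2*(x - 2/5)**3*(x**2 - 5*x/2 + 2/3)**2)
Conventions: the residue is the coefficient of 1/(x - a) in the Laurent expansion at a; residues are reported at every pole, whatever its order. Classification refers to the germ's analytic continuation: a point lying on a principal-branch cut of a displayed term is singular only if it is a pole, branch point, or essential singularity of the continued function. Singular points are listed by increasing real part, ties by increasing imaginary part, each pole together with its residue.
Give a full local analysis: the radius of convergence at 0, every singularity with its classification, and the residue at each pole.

Radius of convergence at 0: 5/4 - (1/12)*sqrt(129).
At 5/4 - (1/12)*sqrt(129): a pole of order 2; residue 1141171875/456976 + (185772619125/844948624)*sqrt(129).
At 2/5: a pole of order 3; residue -1141171875/228488.
At 5/4 + (1/12)*sqrt(129): a pole of order 2; residue 1141171875/456976 - (185772619125/844948624)*sqrt(129).

Denominator factor (x - 2/5)^3: pole of order 3 at 2/5, modulus 2/5.
Denominator factor (x**2 - 5*x/2 + 2/3)^2: discriminant 43/12, real irrational roots 5/4 + (1/12)*sqrt(129) and 5/4 - (1/12)*sqrt(129); poles of order 2, moduli 5/4 + (1/12)*sqrt(129) and 5/4 - (1/12)*sqrt(129).
The radius of convergence is the smallest modulus among the singular points: 5/4 - (1/12)*sqrt(129).
The factor x**2 - 5*x/2 + 2/3 splits as (x - a)(x - a') with a = 5/4 - (1/12)*sqrt(129), a' = 5/4 + (1/12)*sqrt(129). At the order-2 pole a set g(x) = (x - a)^2*f(x) = [-1/(2*(x - 2/5)**3)] / (x - a')^2.
Order-2 pole: residue = g'(a); g'(5/4 - (1/12)*sqrt(129)) = 1141171875/456976 + (185772619125/844948624)*sqrt(129), so the residue is 1141171875/456976 + (185772619125/844948624)*sqrt(129).
At the order-3 pole 2/5 set g(x) = (x - (2/5))^3*f(x) = -1/(2*(x**2 - 5*x/2 + 2/3)**2).
Order-3 pole: residue = g''(a)/2; g''(2/5) = -1141171875/114244, so the residue is -1141171875/228488.
The factor x**2 - 5*x/2 + 2/3 splits as (x - a)(x - a') with a = 5/4 + (1/12)*sqrt(129), a' = 5/4 - (1/12)*sqrt(129). At the order-2 pole a set g(x) = (x - a)^2*f(x) = [-1/(2*(x - 2/5)**3)] / (x - a')^2.
Order-2 pole: residue = g'(a); g'(5/4 + (1/12)*sqrt(129)) = 1141171875/456976 - (185772619125/844948624)*sqrt(129), so the residue is 1141171875/456976 - (185772619125/844948624)*sqrt(129).
List the singular points by increasing real part (a conjugate pair: the negative imaginary part first).


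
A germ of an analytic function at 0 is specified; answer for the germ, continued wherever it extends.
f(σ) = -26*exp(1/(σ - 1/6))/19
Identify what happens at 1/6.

The exponent 1/(σ - (1/6)) has a pole at 1/6, so exp(1/(σ - (1/6))) takes every nonzero value near it: an essential singularity (not a pole of any order).

The point is an essential singularity.


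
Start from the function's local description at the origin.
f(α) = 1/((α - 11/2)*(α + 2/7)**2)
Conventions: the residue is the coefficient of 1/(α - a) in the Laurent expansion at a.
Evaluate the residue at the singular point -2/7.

The residue is -196/6561.

At the order-2 pole -2/7 set g(α) = (α - (-2/7))^2*f(α) = 1/(α - 11/2).
Order-2 pole: residue = g'(a); g'(-2/7) = -196/6561, so the residue is -196/6561.


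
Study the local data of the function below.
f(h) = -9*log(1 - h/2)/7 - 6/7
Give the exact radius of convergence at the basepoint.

Branch term (-9/7)*log(1 - h/(2)): its argument vanishes at h = 2, a logarithmic branch point, modulus 2.
The radius of convergence is the smallest modulus among the singular points: 2.

The radius of convergence is 2.


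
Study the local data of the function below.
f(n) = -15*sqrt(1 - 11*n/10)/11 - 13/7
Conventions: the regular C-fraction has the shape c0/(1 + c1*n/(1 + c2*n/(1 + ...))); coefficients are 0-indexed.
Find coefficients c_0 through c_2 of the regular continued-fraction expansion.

The regular C-fraction coefficients are [-248/77, 231/992, -2519/4960].

Taylor coefficients (expand at 0): a_0 = -248/77, a_1 = 3/4, a_2 = 33/160.
c0 = a_0 = -248/77. Peel one level at a time: if S = 1 + c*n/S' with S'(0) = 1, then c is the n-coefficient of S and S' = c*n/(S - 1).
S_1 = c0/f = 1 + (231/992)*n + (581889/4920320)*n^2 + ...; c1 = 231/992.
S_2 = c1*n/(S_1 - 1) = 1 + (-2519/4960)*n + ...; c2 = -2519/4960.


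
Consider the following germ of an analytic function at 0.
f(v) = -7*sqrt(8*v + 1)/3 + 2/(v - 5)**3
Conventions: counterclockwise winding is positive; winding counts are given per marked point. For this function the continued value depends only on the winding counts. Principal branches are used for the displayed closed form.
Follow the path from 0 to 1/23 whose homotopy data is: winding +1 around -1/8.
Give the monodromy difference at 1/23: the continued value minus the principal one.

Continued minus principal equals (14/69)*sqrt(713).

The rational part is single-valued and drops out of the difference; each branch term changes only by its own monodromy.
(-7/3)*sqrt(1 - v/(-1/8)): winding +1 is odd, the square root flips sign, contributing -2*(-7/3)*sqrt(1 - (1/23)/(-1/8)) = -2*(-7/3)*sqrt(31/23) = (14/69)*sqrt(713).
Summing the contributions at v = 1/23 gives (14/69)*sqrt(713).


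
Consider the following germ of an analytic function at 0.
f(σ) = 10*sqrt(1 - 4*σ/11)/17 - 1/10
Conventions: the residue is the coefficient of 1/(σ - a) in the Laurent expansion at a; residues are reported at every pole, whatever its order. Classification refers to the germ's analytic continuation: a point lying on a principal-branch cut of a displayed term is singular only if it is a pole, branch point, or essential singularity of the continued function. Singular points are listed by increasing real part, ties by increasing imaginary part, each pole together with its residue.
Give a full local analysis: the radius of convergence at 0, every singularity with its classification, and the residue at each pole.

Radius of convergence at 0: 11/4.
At 11/4: an algebraic (square-root) branch point.

Branch term (10/17)*sqrt(1 - σ/(11/4)): its argument vanishes at σ = 11/4, a square-root branch point, modulus 11/4.
The radius of convergence is the smallest modulus among the singular points: 11/4.


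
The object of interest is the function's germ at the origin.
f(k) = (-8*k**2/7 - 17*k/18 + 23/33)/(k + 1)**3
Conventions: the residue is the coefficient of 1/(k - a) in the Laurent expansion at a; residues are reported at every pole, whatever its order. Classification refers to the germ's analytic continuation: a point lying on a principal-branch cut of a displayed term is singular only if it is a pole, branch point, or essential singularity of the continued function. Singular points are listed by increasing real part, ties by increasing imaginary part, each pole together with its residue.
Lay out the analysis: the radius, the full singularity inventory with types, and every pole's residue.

Radius of convergence at 0: 1.
At -1: a pole of order 3; residue -8/7.

Denominator factor (k + 1)^3: pole of order 3 at -1, modulus 1.
The radius of convergence is the smallest modulus among the singular points: 1.
At the order-3 pole -1 set g(k) = (k - (-1))^3*f(k) = -8*k**2/7 - 17*k/18 + 23/33.
Order-3 pole: residue = g''(a)/2; g''(-1) = -16/7, so the residue is -8/7.


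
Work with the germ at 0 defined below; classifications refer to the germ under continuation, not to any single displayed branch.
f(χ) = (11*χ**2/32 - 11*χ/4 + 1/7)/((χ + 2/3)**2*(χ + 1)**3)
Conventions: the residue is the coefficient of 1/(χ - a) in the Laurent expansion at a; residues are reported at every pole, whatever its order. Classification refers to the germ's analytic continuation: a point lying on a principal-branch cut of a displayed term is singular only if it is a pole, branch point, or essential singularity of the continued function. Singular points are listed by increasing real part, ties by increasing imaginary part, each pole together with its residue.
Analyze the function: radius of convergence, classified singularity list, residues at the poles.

Denominator factor (χ + 2/3)^2: pole of order 2 at -2/3, modulus 2/3.
Denominator factor (χ + 1)^3: pole of order 3 at -1, modulus 1.
The radius of convergence is the smallest modulus among the singular points: 2/3.
At the order-3 pole -1 set g(χ) = (χ - (-1))^3*f(χ) = (11*χ**2/32 - 11*χ/4 + 1/7)/(χ + 2/3)**2.
Order-3 pole: residue = g''(a)/2; g''(-1) = 16911/14, so the residue is 16911/28.
At the order-2 pole -2/3 set g(χ) = (χ - (-2/3))^2*f(χ) = (11*χ**2/32 - 11*χ/4 + 1/7)/(χ + 1)**3.
Order-2 pole: residue = g'(a); g'(-2/3) = -16911/28, so the residue is -16911/28.
List the singular points by increasing real part (a conjugate pair: the negative imaginary part first).

Radius of convergence at 0: 2/3.
At -1: a pole of order 3; residue 16911/28.
At -2/3: a pole of order 2; residue -16911/28.


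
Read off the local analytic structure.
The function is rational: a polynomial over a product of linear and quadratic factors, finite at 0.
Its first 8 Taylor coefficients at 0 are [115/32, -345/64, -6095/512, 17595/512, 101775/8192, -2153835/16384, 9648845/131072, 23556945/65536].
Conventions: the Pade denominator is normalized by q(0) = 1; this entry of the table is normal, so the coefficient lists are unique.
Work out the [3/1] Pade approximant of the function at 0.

Taylor coefficients needed (read off): a_0 = 115/32, a_1 = -345/64, a_2 = -6095/512, a_3 = 17595/512, a_4 = 101775/8192.
Write the denominator as Q(r) = 1 + q1*r. Requiring Q*f - P = O(r^5) with deg P <= 3 kills the coefficients of r^4..r^4 in Q*f:
  r^4: a_4 + q1*a_3 = 0, i.e. 101775/8192 + (17595/512)*q1 = 0.
Solving this linear system: q1 = -295/816.
The numerator is Q*f truncated at degree 3: P0 = a_0 = 115/32; P1 = a_1 + q1*a_0 = -174685/26112; P2 = a_2 + q1*a_1 = -173305/17408; P3 = a_3 + q1*a_2 = 16155545/417792.

The Pade approximant has numerator coefficients [115/32, -174685/26112, -173305/17408, 16155545/417792]; denominator coefficients [1, -295/816].


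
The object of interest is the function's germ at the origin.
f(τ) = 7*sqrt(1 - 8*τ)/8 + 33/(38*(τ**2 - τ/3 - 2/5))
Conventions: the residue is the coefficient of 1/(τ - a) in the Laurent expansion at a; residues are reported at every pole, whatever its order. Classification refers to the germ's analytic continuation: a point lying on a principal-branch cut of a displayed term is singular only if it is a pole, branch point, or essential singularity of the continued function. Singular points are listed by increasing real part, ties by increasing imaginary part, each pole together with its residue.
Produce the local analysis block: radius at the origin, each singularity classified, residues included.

Radius of convergence at 0: 1/8.
At 1/6 - (1/30)*sqrt(385): a pole of order 1; residue -(9/266)*sqrt(385).
At 1/8: an algebraic (square-root) branch point.
At 1/6 + (1/30)*sqrt(385): a pole of order 1; residue (9/266)*sqrt(385).

Denominator factor (τ**2 - τ/3 - 2/5): discriminant 77/45, real irrational roots 1/6 + (1/30)*sqrt(385) and 1/6 - (1/30)*sqrt(385); poles of order 1, moduli 1/6 + (1/30)*sqrt(385) and -1/6 + (1/30)*sqrt(385).
Branch term (7/8)*sqrt(1 - τ/(1/8)): its argument vanishes at τ = 1/8, a square-root branch point, modulus 1/8.
The radius of convergence is the smallest modulus among the singular points: 1/8.
The branch term is analytic at 1/6 - (1/30)*sqrt(385) and contributes nothing to the residue; only the rational part matters.
The factor τ**2 - τ/3 - 2/5 splits as (τ - a)(τ - a') with a = 1/6 - (1/30)*sqrt(385), a' = 1/6 + (1/30)*sqrt(385). At the order-1 pole a set g(τ) = (τ - a)*(rational part) = [33/38] / (τ - a').
Simple pole: residue = g(a) at a = 1/6 - (1/30)*sqrt(385), which is -(9/266)*sqrt(385).
The branch term is analytic at 1/6 + (1/30)*sqrt(385) and contributes nothing to the residue; only the rational part matters.
The factor τ**2 - τ/3 - 2/5 splits as (τ - a)(τ - a') with a = 1/6 + (1/30)*sqrt(385), a' = 1/6 - (1/30)*sqrt(385). At the order-1 pole a set g(τ) = (τ - a)*(rational part) = [33/38] / (τ - a').
Simple pole: residue = g(a) at a = 1/6 + (1/30)*sqrt(385), which is (9/266)*sqrt(385).
List the singular points by increasing real part (a conjugate pair: the negative imaginary part first).


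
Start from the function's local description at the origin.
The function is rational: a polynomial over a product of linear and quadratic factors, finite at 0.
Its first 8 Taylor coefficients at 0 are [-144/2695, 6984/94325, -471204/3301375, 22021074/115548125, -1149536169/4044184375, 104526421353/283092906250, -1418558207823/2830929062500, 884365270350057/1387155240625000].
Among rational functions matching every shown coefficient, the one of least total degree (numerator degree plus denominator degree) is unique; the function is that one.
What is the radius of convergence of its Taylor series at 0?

The radius of convergence is 7/8.

No rational of total degree below 3 reproduces all 8 coefficients; solving the [0/3] Pade equations on them gives f(ε) = 1/(22*(ε - 10/9)*(ε + 7/8)**2), whose expansion matches every shown term.
Denominator factor (ε + 7/8)^2: pole of order 2 at -7/8, modulus 7/8.
Denominator factor (ε - 10/9): pole of order 1 at 10/9, modulus 10/9.
The radius of convergence is the smallest modulus among the singular points: 7/8.


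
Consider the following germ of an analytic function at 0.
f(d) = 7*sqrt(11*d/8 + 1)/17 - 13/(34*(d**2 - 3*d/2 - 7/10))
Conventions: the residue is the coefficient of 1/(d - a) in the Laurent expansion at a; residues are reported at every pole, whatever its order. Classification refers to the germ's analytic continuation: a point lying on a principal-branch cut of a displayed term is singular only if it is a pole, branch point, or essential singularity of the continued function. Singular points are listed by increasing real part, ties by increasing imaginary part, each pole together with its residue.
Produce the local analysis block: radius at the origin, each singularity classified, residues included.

Denominator factor (d**2 - 3*d/2 - 7/10): discriminant 101/20, real irrational roots 3/4 + (1/20)*sqrt(505) and 3/4 - (1/20)*sqrt(505); poles of order 1, moduli 3/4 + (1/20)*sqrt(505) and -3/4 + (1/20)*sqrt(505).
Branch term (7/17)*sqrt(1 - d/(-8/11)): its argument vanishes at d = -8/11, a square-root branch point, modulus 8/11.
The radius of convergence is the smallest modulus among the singular points: -3/4 + (1/20)*sqrt(505).
The branch term is analytic at 3/4 - (1/20)*sqrt(505) and contributes nothing to the residue; only the rational part matters.
The factor d**2 - 3*d/2 - 7/10 splits as (d - a)(d - a') with a = 3/4 - (1/20)*sqrt(505), a' = 3/4 + (1/20)*sqrt(505). At the order-1 pole a set g(d) = (d - a)*(rational part) = [-13/34] / (d - a').
Simple pole: residue = g(a) at a = 3/4 - (1/20)*sqrt(505), which is (13/1717)*sqrt(505).
The branch term is analytic at 3/4 + (1/20)*sqrt(505) and contributes nothing to the residue; only the rational part matters.
The factor d**2 - 3*d/2 - 7/10 splits as (d - a)(d - a') with a = 3/4 + (1/20)*sqrt(505), a' = 3/4 - (1/20)*sqrt(505). At the order-1 pole a set g(d) = (d - a)*(rational part) = [-13/34] / (d - a').
Simple pole: residue = g(a) at a = 3/4 + (1/20)*sqrt(505), which is -(13/1717)*sqrt(505).
List the singular points by increasing real part (a conjugate pair: the negative imaginary part first).

Radius of convergence at 0: -3/4 + (1/20)*sqrt(505).
At -8/11: an algebraic (square-root) branch point.
At 3/4 - (1/20)*sqrt(505): a pole of order 1; residue (13/1717)*sqrt(505).
At 3/4 + (1/20)*sqrt(505): a pole of order 1; residue -(13/1717)*sqrt(505).


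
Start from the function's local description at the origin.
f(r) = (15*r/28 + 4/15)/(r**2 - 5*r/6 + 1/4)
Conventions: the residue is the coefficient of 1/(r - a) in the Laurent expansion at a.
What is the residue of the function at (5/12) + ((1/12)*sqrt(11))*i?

The factor r**2 - 5*r/6 + 1/4 splits as (r - a)(r - a') with a = (5/12) + ((1/12)*sqrt(11))*i, a' = (5/12) - ((1/12)*sqrt(11))*i. At the order-1 pole a set g(r) = (r - a)*f(r) = [15*r/28 + 4/15] / (r - a').
Simple pole: residue = g(a) at a = (5/12) + ((1/12)*sqrt(11))*i, which is (15/56) - ((823/3080)*sqrt(11))*i.

The residue is (15/56) - ((823/3080)*sqrt(11))*i.


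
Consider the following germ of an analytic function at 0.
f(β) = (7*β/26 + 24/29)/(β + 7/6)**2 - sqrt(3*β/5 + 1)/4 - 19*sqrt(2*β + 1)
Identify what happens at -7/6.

The point is a pole of order 2.

The denominator factor β + 7/6 vanishes at -7/6 and appears to the power 2; the numerator there equals 2323/4524, nonzero, and no other factor vanishes.
The branch terms are analytic at this point.
Hence a pole whose order is the multiplicity, 2.


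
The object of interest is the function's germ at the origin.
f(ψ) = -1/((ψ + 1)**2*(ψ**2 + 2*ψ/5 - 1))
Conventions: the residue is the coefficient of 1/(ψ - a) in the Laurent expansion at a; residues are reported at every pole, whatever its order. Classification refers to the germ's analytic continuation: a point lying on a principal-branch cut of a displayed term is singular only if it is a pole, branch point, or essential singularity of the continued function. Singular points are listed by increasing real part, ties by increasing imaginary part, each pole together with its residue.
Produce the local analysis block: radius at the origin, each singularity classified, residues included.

Denominator factor (ψ**2 + 2*ψ/5 - 1): discriminant 104/25, real irrational roots -1/5 + (1/5)*sqrt(26) and -1/5 - (1/5)*sqrt(26); poles of order 1, moduli -1/5 + (1/5)*sqrt(26) and 1/5 + (1/5)*sqrt(26).
Denominator factor (ψ + 1)^2: pole of order 2 at -1, modulus 1.
The radius of convergence is the smallest modulus among the singular points: -1/5 + (1/5)*sqrt(26).
The factor ψ**2 + 2*ψ/5 - 1 splits as (ψ - a)(ψ - a') with a = -1/5 - (1/5)*sqrt(26), a' = -1/5 + (1/5)*sqrt(26). At the order-1 pole a set g(ψ) = (ψ - a)*f(ψ) = [-1/(ψ + 1)**2] / (ψ - a').
Simple pole: residue = g(a) at a = -1/5 - (1/5)*sqrt(26), which is 5 + (105/104)*sqrt(26).
At the order-2 pole -1 set g(ψ) = (ψ - (-1))^2*f(ψ) = -1/(ψ**2 + 2*ψ/5 - 1).
Order-2 pole: residue = g'(a); g'(-1) = -10, so the residue is -10.
The factor ψ**2 + 2*ψ/5 - 1 splits as (ψ - a)(ψ - a') with a = -1/5 + (1/5)*sqrt(26), a' = -1/5 - (1/5)*sqrt(26). At the order-1 pole a set g(ψ) = (ψ - a)*f(ψ) = [-1/(ψ + 1)**2] / (ψ - a').
Simple pole: residue = g(a) at a = -1/5 + (1/5)*sqrt(26), which is 5 - (105/104)*sqrt(26).
List the singular points by increasing real part (a conjugate pair: the negative imaginary part first).

Radius of convergence at 0: -1/5 + (1/5)*sqrt(26).
At -1/5 - (1/5)*sqrt(26): a pole of order 1; residue 5 + (105/104)*sqrt(26).
At -1: a pole of order 2; residue -10.
At -1/5 + (1/5)*sqrt(26): a pole of order 1; residue 5 - (105/104)*sqrt(26).
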